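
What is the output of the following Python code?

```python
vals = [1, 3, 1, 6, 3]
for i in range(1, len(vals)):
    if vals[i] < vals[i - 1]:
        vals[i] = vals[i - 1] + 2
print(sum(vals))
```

i=1: 3>=1, unchanged → [1, 3, 1, 6, 3]
i=2: 1<3, vals[2] = 3+2 = 5 → [1, 3, 5, 6, 3]
i=3: 6>=5, unchanged → [1, 3, 5, 6, 3]
i=4: 3<6, vals[4] = 6+2 = 8 → [1, 3, 5, 6, 8]
sum = 23

23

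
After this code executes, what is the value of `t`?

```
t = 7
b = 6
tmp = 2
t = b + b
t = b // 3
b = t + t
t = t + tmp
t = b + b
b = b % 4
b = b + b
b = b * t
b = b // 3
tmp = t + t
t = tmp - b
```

16

t = 6+6 = 12
t = 6//3 = 2
b = 2+2 = 4
t = 2+2 = 4
t = 4+4 = 8
b = 4%4 = 0
b = 0+0 = 0
b = 0*8 = 0
b = 0//3 = 0
tmp = 8+8 = 16
t = 16-0 = 16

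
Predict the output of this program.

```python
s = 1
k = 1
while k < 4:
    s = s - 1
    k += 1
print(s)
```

-2

k=1: s = 1-1 = 0
k=2: s = 0-1 = -1
k=3: s = (-1)-1 = -2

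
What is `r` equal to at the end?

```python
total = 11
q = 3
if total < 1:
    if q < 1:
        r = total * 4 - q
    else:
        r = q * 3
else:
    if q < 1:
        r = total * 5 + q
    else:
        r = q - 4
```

-1

total=11, q=3
total < 1 is False; q < 1 is False
→ r = q - 4 = -1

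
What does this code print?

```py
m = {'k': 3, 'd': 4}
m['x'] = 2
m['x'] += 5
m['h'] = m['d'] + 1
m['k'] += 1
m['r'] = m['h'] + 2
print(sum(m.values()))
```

m['x'] = 2 → {'k': 3, 'd': 4, 'x': 2}
m['x'] = 2+5 = 7 → {'k': 3, 'd': 4, 'x': 7}
m['h'] = m['d']+1 = 5 → {'k': 3, 'd': 4, 'x': 7, 'h': 5}
m['k'] = 3+1 = 4 → {'k': 4, 'd': 4, 'x': 7, 'h': 5}
m['r'] = m['h']+2 = 7 → {'k': 4, 'd': 4, 'x': 7, 'h': 5, 'r': 7}
sum of values = 27

27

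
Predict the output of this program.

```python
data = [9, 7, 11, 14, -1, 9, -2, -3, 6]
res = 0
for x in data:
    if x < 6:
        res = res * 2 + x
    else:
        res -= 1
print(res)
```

-48

x=9: not <6, res = 0-1 = -1
x=7: not <6, res = (-1)-1 = -2
x=11: not <6, res = (-2)-1 = -3
x=14: not <6, res = (-3)-1 = -4
x=-1: <6, res = (-4)*2+(-1) = -9
x=9: not <6, res = (-9)-1 = -10
x=-2: <6, res = (-10)*2+(-2) = -22
x=-3: <6, res = (-22)*2+(-3) = -47
x=6: not <6, res = (-47)-1 = -48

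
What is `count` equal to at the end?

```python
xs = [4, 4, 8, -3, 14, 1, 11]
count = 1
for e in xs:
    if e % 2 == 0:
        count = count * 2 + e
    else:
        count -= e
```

e=4: even, count = 1*2+4 = 6
e=4: even, count = 6*2+4 = 16
e=8: even, count = 16*2+8 = 40
e=-3: not even, count = 40-(-3) = 43
e=14: even, count = 43*2+14 = 100
e=1: not even, count = 100-1 = 99
e=11: not even, count = 99-11 = 88

88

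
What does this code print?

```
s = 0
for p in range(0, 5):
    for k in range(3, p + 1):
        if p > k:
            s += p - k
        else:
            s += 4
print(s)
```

9

p=3,k=3: not 3>3, s = 0+4 = 4
p=4,k=3: 4>3, s = 4+1 = 5
p=4,k=4: not 4>4, s = 5+4 = 9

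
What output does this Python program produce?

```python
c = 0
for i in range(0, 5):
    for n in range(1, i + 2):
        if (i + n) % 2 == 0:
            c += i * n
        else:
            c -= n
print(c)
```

19

i=0,n=1: odd sum, c = 0-1 = -1
i=1,n=1: even sum, c = (-1)+1 = 0
i=1,n=2: odd sum, c = 0-2 = -2
i=2,n=1: odd sum, c = (-2)-1 = -3
i=2,n=2: even sum, c = (-3)+4 = 1
i=2,n=3: odd sum, c = 1-3 = -2
i=3,n=1: even sum, c = (-2)+3 = 1
i=3,n=2: odd sum, c = 1-2 = -1
i=3,n=3: even sum, c = (-1)+9 = 8
i=3,n=4: odd sum, c = 8-4 = 4
i=4,n=1: odd sum, c = 4-1 = 3
i=4,n=2: even sum, c = 3+8 = 11
i=4,n=3: odd sum, c = 11-3 = 8
i=4,n=4: even sum, c = 8+16 = 24
i=4,n=5: odd sum, c = 24-5 = 19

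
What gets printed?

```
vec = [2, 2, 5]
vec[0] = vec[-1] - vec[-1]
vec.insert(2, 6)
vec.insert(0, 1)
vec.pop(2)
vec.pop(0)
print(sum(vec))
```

vec[0] = vec[-1]-vec[-1] = 5-5 = 0 → [0, 2, 5]
insert 6 at 2 → [0, 2, 6, 5]
insert 1 at 0 → [1, 0, 2, 6, 5]
pop(2) removes 2 → [1, 0, 6, 5]
pop(0) removes 1 → [0, 6, 5]
sum = 11

11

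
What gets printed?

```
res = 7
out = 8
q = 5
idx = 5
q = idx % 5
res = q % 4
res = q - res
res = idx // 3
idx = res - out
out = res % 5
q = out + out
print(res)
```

q = 5%5 = 0
res = 0%4 = 0
res = 0-0 = 0
res = 5//3 = 1
idx = 1-8 = -7
out = 1%5 = 1
q = 1+1 = 2

1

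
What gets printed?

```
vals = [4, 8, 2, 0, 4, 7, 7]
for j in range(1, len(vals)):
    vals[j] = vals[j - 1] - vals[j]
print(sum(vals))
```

-63

j=1: vals[1] = 4-8 = -4 → [4, -4, 2, 0, 4, 7, 7]
j=2: vals[2] = (-4)-2 = -6 → [4, -4, -6, 0, 4, 7, 7]
j=3: vals[3] = (-6)-0 = -6 → [4, -4, -6, -6, 4, 7, 7]
j=4: vals[4] = (-6)-4 = -10 → [4, -4, -6, -6, -10, 7, 7]
j=5: vals[5] = (-10)-7 = -17 → [4, -4, -6, -6, -10, -17, 7]
j=6: vals[6] = (-17)-7 = -24 → [4, -4, -6, -6, -10, -17, -24]
sum = -63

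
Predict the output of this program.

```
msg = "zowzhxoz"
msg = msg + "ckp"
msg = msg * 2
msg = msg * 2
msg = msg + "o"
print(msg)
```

zowzhxozckpzowzhxozckpzowzhxozckpzowzhxozckpo

+ 'ckp' → 'zowzhxozckp'
repeat ×2 → 'zowzhxozckpzowzhxozckp'
repeat ×2 → 'zowzhxozckpzowzhxozckpzowzhxozckpzowzhxozckp'
+ 'o' → 'zowzhxozckpzowzhxozckpzowzhxozckpzowzhxozckpo'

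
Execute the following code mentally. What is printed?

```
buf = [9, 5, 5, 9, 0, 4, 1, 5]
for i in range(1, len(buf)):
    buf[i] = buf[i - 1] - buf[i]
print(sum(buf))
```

-57

i=1: buf[1] = 9-5 = 4 → [9, 4, 5, 9, 0, 4, 1, 5]
i=2: buf[2] = 4-5 = -1 → [9, 4, -1, 9, 0, 4, 1, 5]
i=3: buf[3] = (-1)-9 = -10 → [9, 4, -1, -10, 0, 4, 1, 5]
i=4: buf[4] = (-10)-0 = -10 → [9, 4, -1, -10, -10, 4, 1, 5]
i=5: buf[5] = (-10)-4 = -14 → [9, 4, -1, -10, -10, -14, 1, 5]
i=6: buf[6] = (-14)-1 = -15 → [9, 4, -1, -10, -10, -14, -15, 5]
i=7: buf[7] = (-15)-5 = -20 → [9, 4, -1, -10, -10, -14, -15, -20]
sum = -57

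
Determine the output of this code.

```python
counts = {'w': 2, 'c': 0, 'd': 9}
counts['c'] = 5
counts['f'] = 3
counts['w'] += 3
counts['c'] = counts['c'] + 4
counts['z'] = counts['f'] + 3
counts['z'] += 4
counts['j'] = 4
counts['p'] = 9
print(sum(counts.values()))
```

counts['c'] = 5 → {'w': 2, 'c': 5, 'd': 9}
counts['f'] = 3 → {'w': 2, 'c': 5, 'd': 9, 'f': 3}
counts['w'] = 2+3 = 5 → {'w': 5, 'c': 5, 'd': 9, 'f': 3}
counts['c'] = counts['c']+4 = 9 → {'w': 5, 'c': 9, 'd': 9, 'f': 3}
counts['z'] = counts['f']+3 = 6 → {'w': 5, 'c': 9, 'd': 9, 'f': 3, 'z': 6}
counts['z'] = 6+4 = 10 → {'w': 5, 'c': 9, 'd': 9, 'f': 3, 'z': 10}
counts['j'] = 4 → {'w': 5, 'c': 9, 'd': 9, 'f': 3, 'z': 10, 'j': 4}
counts['p'] = 9 → {'w': 5, 'c': 9, 'd': 9, 'f': 3, 'z': 10, 'j': 4, 'p': 9}
sum of values = 49

49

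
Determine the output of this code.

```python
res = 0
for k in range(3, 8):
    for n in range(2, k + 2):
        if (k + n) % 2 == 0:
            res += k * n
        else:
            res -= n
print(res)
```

189

k=3,n=2: odd sum, res = 0-2 = -2
k=3,n=3: even sum, res = (-2)+9 = 7
k=3,n=4: odd sum, res = 7-4 = 3
k=4,n=2: even sum, res = 3+8 = 11
k=4,n=3: odd sum, res = 11-3 = 8
k=4,n=4: even sum, res = 8+16 = 24
k=4,n=5: odd sum, res = 24-5 = 19
k=5,n=2: odd sum, res = 19-2 = 17
k=5,n=3: even sum, res = 17+15 = 32
k=5,n=4: odd sum, res = 32-4 = 28
k=5,n=5: even sum, res = 28+25 = 53
k=5,n=6: odd sum, res = 53-6 = 47
k=6,n=2: even sum, res = 47+12 = 59
k=6,n=3: odd sum, res = 59-3 = 56
k=6,n=4: even sum, res = 56+24 = 80
k=6,n=5: odd sum, res = 80-5 = 75
k=6,n=6: even sum, res = 75+36 = 111
k=6,n=7: odd sum, res = 111-7 = 104
k=7,n=2: odd sum, res = 104-2 = 102
k=7,n=3: even sum, res = 102+21 = 123
k=7,n=4: odd sum, res = 123-4 = 119
k=7,n=5: even sum, res = 119+35 = 154
k=7,n=6: odd sum, res = 154-6 = 148
k=7,n=7: even sum, res = 148+49 = 197
k=7,n=8: odd sum, res = 197-8 = 189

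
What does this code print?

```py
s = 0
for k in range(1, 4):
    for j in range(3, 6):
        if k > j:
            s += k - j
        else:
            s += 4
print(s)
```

36

k=1,j=3: not 1>3, s = 0+4 = 4
k=1,j=4: not 1>4, s = 4+4 = 8
k=1,j=5: not 1>5, s = 8+4 = 12
k=2,j=3: not 2>3, s = 12+4 = 16
k=2,j=4: not 2>4, s = 16+4 = 20
k=2,j=5: not 2>5, s = 20+4 = 24
k=3,j=3: not 3>3, s = 24+4 = 28
k=3,j=4: not 3>4, s = 28+4 = 32
k=3,j=5: not 3>5, s = 32+4 = 36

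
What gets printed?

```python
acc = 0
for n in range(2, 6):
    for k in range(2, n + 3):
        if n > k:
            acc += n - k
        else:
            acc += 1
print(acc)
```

22

n=2,k=2: not 2>2, acc = 0+1 = 1
n=2,k=3: not 2>3, acc = 1+1 = 2
n=2,k=4: not 2>4, acc = 2+1 = 3
n=3,k=2: 3>2, acc = 3+1 = 4
n=3,k=3: not 3>3, acc = 4+1 = 5
n=3,k=4: not 3>4, acc = 5+1 = 6
n=3,k=5: not 3>5, acc = 6+1 = 7
n=4,k=2: 4>2, acc = 7+2 = 9
n=4,k=3: 4>3, acc = 9+1 = 10
n=4,k=4: not 4>4, acc = 10+1 = 11
n=4,k=5: not 4>5, acc = 11+1 = 12
n=4,k=6: not 4>6, acc = 12+1 = 13
n=5,k=2: 5>2, acc = 13+3 = 16
n=5,k=3: 5>3, acc = 16+2 = 18
n=5,k=4: 5>4, acc = 18+1 = 19
n=5,k=5: not 5>5, acc = 19+1 = 20
n=5,k=6: not 5>6, acc = 20+1 = 21
n=5,k=7: not 5>7, acc = 21+1 = 22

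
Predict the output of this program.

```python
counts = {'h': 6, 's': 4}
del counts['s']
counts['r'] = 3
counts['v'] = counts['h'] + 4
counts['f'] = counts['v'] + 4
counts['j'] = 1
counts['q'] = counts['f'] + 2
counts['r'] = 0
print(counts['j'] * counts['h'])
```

del 's' → {'h': 6}
counts['r'] = 3 → {'h': 6, 'r': 3}
counts['v'] = counts['h']+4 = 10 → {'h': 6, 'r': 3, 'v': 10}
counts['f'] = counts['v']+4 = 14 → {'h': 6, 'r': 3, 'v': 10, 'f': 14}
counts['j'] = 1 → {'h': 6, 'r': 3, 'v': 10, 'f': 14, 'j': 1}
counts['q'] = counts['f']+2 = 16 → {'h': 6, 'r': 3, 'v': 10, 'f': 14, 'j': 1, 'q': 16}
counts['r'] = 0 → {'h': 6, 'r': 0, 'v': 10, 'f': 14, 'j': 1, 'q': 16}
counts['j']*counts['h'] = 1*6 = 6

6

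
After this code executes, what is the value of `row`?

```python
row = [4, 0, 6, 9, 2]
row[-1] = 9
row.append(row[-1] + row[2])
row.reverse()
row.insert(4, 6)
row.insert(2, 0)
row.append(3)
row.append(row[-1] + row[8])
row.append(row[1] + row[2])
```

row[-1] = 9 → [4, 0, 6, 9, 9]
append row[-1]+row[2] = 9+6 = 15 → [4, 0, 6, 9, 9, 15]
reverse → [15, 9, 9, 6, 0, 4]
insert 6 at 4 → [15, 9, 9, 6, 6, 0, 4]
insert 0 at 2 → [15, 9, 0, 9, 6, 6, 0, 4]
append 3 → [15, 9, 0, 9, 6, 6, 0, 4, 3]
append row[-1]+row[8] = 3+3 = 6 → [15, 9, 0, 9, 6, 6, 0, 4, 3, 6]
append row[1]+row[2] = 9+0 = 9 → [15, 9, 0, 9, 6, 6, 0, 4, 3, 6, 9]

[15, 9, 0, 9, 6, 6, 0, 4, 3, 6, 9]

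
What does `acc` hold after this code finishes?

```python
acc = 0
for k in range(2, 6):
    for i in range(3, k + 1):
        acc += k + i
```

k=3,i=3: acc = 0+6 = 6
k=4,i=3: acc = 6+7 = 13
k=4,i=4: acc = 13+8 = 21
k=5,i=3: acc = 21+8 = 29
k=5,i=4: acc = 29+9 = 38
k=5,i=5: acc = 38+10 = 48

48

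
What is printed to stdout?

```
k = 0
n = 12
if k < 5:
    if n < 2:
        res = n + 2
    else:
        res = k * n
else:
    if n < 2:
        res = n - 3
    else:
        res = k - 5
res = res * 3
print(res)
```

k=0, n=12
k < 5 is True; n < 2 is False
→ res = k * n = 0
res = 0*3 = 0

0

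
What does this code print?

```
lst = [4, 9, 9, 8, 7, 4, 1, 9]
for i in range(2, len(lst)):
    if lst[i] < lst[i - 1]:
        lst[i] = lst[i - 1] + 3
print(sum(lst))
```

i=2: 9>=9, unchanged → [4, 9, 9, 8, 7, 4, 1, 9]
i=3: 8<9, lst[3] = 9+3 = 12 → [4, 9, 9, 12, 7, 4, 1, 9]
i=4: 7<12, lst[4] = 12+3 = 15 → [4, 9, 9, 12, 15, 4, 1, 9]
i=5: 4<15, lst[5] = 15+3 = 18 → [4, 9, 9, 12, 15, 18, 1, 9]
i=6: 1<18, lst[6] = 18+3 = 21 → [4, 9, 9, 12, 15, 18, 21, 9]
i=7: 9<21, lst[7] = 21+3 = 24 → [4, 9, 9, 12, 15, 18, 21, 24]
sum = 112

112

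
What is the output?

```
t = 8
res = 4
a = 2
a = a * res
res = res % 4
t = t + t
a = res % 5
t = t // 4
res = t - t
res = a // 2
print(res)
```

a = 2*4 = 8
res = 4%4 = 0
t = 8+8 = 16
a = 0%5 = 0
t = 16//4 = 4
res = 4-4 = 0
res = 0//2 = 0

0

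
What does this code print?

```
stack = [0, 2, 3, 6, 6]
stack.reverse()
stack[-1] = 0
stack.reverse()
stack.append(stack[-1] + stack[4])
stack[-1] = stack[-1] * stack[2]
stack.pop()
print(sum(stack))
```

17

reverse → [6, 6, 3, 2, 0]
stack[-1] = 0 → [6, 6, 3, 2, 0]
reverse → [0, 2, 3, 6, 6]
append stack[-1]+stack[4] = 6+6 = 12 → [0, 2, 3, 6, 6, 12]
stack[-1] = stack[-1]*stack[2] = 12*3 = 36 → [0, 2, 3, 6, 6, 36]
pop() removes 36 → [0, 2, 3, 6, 6]
sum = 17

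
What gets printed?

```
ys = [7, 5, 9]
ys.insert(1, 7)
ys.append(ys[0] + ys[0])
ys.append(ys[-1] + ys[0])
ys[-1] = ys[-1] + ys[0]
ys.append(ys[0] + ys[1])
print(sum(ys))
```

84

insert 7 at 1 → [7, 7, 5, 9]
append ys[0]+ys[0] = 7+7 = 14 → [7, 7, 5, 9, 14]
append ys[-1]+ys[0] = 14+7 = 21 → [7, 7, 5, 9, 14, 21]
ys[-1] = ys[-1]+ys[0] = 21+7 = 28 → [7, 7, 5, 9, 14, 28]
append ys[0]+ys[1] = 7+7 = 14 → [7, 7, 5, 9, 14, 28, 14]
sum = 84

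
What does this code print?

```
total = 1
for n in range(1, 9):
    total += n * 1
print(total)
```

37

n=1: total = 1+1*1 = 2
n=2: total = 2+2*1 = 4
n=3: total = 4+3*1 = 7
n=4: total = 7+4*1 = 11
n=5: total = 11+5*1 = 16
n=6: total = 16+6*1 = 22
n=7: total = 22+7*1 = 29
n=8: total = 29+8*1 = 37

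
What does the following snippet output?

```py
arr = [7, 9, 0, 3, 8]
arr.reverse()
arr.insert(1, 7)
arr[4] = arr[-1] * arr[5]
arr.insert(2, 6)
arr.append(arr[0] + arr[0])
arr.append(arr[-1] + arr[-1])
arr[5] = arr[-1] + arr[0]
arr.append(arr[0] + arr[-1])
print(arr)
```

[8, 7, 6, 3, 0, 40, 7, 16, 32, 40]

reverse → [8, 3, 0, 9, 7]
insert 7 at 1 → [8, 7, 3, 0, 9, 7]
arr[4] = arr[-1]*arr[5] = 7*7 = 49 → [8, 7, 3, 0, 49, 7]
insert 6 at 2 → [8, 7, 6, 3, 0, 49, 7]
append arr[0]+arr[0] = 8+8 = 16 → [8, 7, 6, 3, 0, 49, 7, 16]
append arr[-1]+arr[-1] = 16+16 = 32 → [8, 7, 6, 3, 0, 49, 7, 16, 32]
arr[5] = arr[-1]+arr[0] = 32+8 = 40 → [8, 7, 6, 3, 0, 40, 7, 16, 32]
append arr[0]+arr[-1] = 8+32 = 40 → [8, 7, 6, 3, 0, 40, 7, 16, 32, 40]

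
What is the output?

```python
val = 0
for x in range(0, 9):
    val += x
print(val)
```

36

x=0: val = 0+0 = 0
x=1: val = 0+1 = 1
x=2: val = 1+2 = 3
x=3: val = 3+3 = 6
x=4: val = 6+4 = 10
x=5: val = 10+5 = 15
x=6: val = 15+6 = 21
x=7: val = 21+7 = 28
x=8: val = 28+8 = 36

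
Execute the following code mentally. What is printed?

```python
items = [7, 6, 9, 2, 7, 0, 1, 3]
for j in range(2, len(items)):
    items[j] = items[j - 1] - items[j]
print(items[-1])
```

j=2: items[2] = 6-9 = -3 → [7, 6, -3, 2, 7, 0, 1, 3]
j=3: items[3] = (-3)-2 = -5 → [7, 6, -3, -5, 7, 0, 1, 3]
j=4: items[4] = (-5)-7 = -12 → [7, 6, -3, -5, -12, 0, 1, 3]
j=5: items[5] = (-12)-0 = -12 → [7, 6, -3, -5, -12, -12, 1, 3]
j=6: items[6] = (-12)-1 = -13 → [7, 6, -3, -5, -12, -12, -13, 3]
j=7: items[7] = (-13)-3 = -16 → [7, 6, -3, -5, -12, -12, -13, -16]

-16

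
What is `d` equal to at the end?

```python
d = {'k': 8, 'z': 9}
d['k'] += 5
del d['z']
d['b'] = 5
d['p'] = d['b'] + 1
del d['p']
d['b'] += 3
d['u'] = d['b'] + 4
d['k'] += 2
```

d['k'] = 8+5 = 13 → {'k': 13, 'z': 9}
del 'z' → {'k': 13}
d['b'] = 5 → {'k': 13, 'b': 5}
d['p'] = d['b']+1 = 6 → {'k': 13, 'b': 5, 'p': 6}
del 'p' → {'k': 13, 'b': 5}
d['b'] = 5+3 = 8 → {'k': 13, 'b': 8}
d['u'] = d['b']+4 = 12 → {'k': 13, 'b': 8, 'u': 12}
d['k'] = 13+2 = 15 → {'k': 15, 'b': 8, 'u': 12}

{'k': 15, 'b': 8, 'u': 12}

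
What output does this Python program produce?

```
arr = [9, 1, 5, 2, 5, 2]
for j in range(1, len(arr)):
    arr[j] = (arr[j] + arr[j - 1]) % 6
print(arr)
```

[9, 4, 3, 5, 4, 0]

j=1: arr[1] = (1+9)%6 = 4 → [9, 4, 5, 2, 5, 2]
j=2: arr[2] = (5+4)%6 = 3 → [9, 4, 3, 2, 5, 2]
j=3: arr[3] = (2+3)%6 = 5 → [9, 4, 3, 5, 5, 2]
j=4: arr[4] = (5+5)%6 = 4 → [9, 4, 3, 5, 4, 2]
j=5: arr[5] = (2+4)%6 = 0 → [9, 4, 3, 5, 4, 0]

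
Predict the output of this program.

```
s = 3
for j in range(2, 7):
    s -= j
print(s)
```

-17

j=2: s = 3-2 = 1
j=3: s = 1-3 = -2
j=4: s = (-2)-4 = -6
j=5: s = (-6)-5 = -11
j=6: s = (-11)-6 = -17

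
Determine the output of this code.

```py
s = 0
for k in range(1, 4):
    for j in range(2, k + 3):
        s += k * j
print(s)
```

k=1,j=2: s = 0+2 = 2
k=1,j=3: s = 2+3 = 5
k=2,j=2: s = 5+4 = 9
k=2,j=3: s = 9+6 = 15
k=2,j=4: s = 15+8 = 23
k=3,j=2: s = 23+6 = 29
k=3,j=3: s = 29+9 = 38
k=3,j=4: s = 38+12 = 50
k=3,j=5: s = 50+15 = 65

65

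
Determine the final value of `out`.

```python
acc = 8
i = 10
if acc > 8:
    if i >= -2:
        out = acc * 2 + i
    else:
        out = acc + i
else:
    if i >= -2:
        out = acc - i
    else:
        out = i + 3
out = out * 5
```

acc=8, i=10
acc > 8 is False; i >= -2 is True
→ out = acc - i = -2
out = (-2)*5 = -10

-10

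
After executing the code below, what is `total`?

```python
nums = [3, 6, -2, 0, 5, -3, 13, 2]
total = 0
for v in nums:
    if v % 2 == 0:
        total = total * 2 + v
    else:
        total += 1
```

64

v=3: not even, total = 0+1 = 1
v=6: even, total = 1*2+6 = 8
v=-2: even, total = 8*2+(-2) = 14
v=0: even, total = 14*2+0 = 28
v=5: not even, total = 28+1 = 29
v=-3: not even, total = 29+1 = 30
v=13: not even, total = 30+1 = 31
v=2: even, total = 31*2+2 = 64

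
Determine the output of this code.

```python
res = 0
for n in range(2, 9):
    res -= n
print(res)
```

-35

n=2: res = 0-2 = -2
n=3: res = (-2)-3 = -5
n=4: res = (-5)-4 = -9
n=5: res = (-9)-5 = -14
n=6: res = (-14)-6 = -20
n=7: res = (-20)-7 = -27
n=8: res = (-27)-8 = -35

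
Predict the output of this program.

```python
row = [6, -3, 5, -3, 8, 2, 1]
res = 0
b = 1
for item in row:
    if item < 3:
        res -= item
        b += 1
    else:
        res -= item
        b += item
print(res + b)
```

item=6: not <3, res = 0-6 = -6; b=7
item=-3: <3, res = (-6)-(-3) = -3; b=8
item=5: not <3, res = (-3)-5 = -8; b=13
item=-3: <3, res = (-8)-(-3) = -5; b=14
item=8: not <3, res = (-5)-8 = -13; b=22
item=2: <3, res = (-13)-2 = -15; b=23
item=1: <3, res = (-15)-1 = -16; b=24
res+b = (-16)+24 = 8

8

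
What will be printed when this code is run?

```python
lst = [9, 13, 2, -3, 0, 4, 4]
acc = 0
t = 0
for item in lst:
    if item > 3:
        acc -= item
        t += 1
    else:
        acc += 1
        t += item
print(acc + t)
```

item=9: >3, acc = 0-9 = -9; t=1
item=13: >3, acc = (-9)-13 = -22; t=2
item=2: not >3, acc = (-22)+1 = -21; t=4
item=-3: not >3, acc = (-21)+1 = -20; t=1
item=0: not >3, acc = (-20)+1 = -19; t=1
item=4: >3, acc = (-19)-4 = -23; t=2
item=4: >3, acc = (-23)-4 = -27; t=3
acc+t = (-27)+3 = -24

-24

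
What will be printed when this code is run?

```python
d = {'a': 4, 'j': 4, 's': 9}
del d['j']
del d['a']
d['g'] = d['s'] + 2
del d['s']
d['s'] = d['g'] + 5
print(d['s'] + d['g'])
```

27

del 'j' → {'a': 4, 's': 9}
del 'a' → {'s': 9}
d['g'] = d['s']+2 = 11 → {'s': 9, 'g': 11}
del 's' → {'g': 11}
d['s'] = d['g']+5 = 16 → {'g': 11, 's': 16}
d['s']+d['g'] = 16+11 = 27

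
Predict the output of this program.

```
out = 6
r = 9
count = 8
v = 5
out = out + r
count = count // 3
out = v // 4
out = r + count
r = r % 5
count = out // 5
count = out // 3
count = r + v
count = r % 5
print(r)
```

out = 6+9 = 15
count = 8//3 = 2
out = 5//4 = 1
out = 9+2 = 11
r = 9%5 = 4
count = 11//5 = 2
count = 11//3 = 3
count = 4+5 = 9
count = 4%5 = 4

4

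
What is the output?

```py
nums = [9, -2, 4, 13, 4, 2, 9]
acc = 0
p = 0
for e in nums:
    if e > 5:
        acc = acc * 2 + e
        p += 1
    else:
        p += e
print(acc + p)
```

82

e=9: >5, acc = 0*2+9 = 9; p=1
e=-2: not >5; p=-1
e=4: not >5; p=3
e=13: >5, acc = 9*2+13 = 31; p=4
e=4: not >5; p=8
e=2: not >5; p=10
e=9: >5, acc = 31*2+9 = 71; p=11
acc+p = 71+11 = 82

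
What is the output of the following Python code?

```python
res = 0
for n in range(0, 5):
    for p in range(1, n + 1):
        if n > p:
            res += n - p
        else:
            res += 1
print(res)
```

n=1,p=1: not 1>1, res = 0+1 = 1
n=2,p=1: 2>1, res = 1+1 = 2
n=2,p=2: not 2>2, res = 2+1 = 3
n=3,p=1: 3>1, res = 3+2 = 5
n=3,p=2: 3>2, res = 5+1 = 6
n=3,p=3: not 3>3, res = 6+1 = 7
n=4,p=1: 4>1, res = 7+3 = 10
n=4,p=2: 4>2, res = 10+2 = 12
n=4,p=3: 4>3, res = 12+1 = 13
n=4,p=4: not 4>4, res = 13+1 = 14

14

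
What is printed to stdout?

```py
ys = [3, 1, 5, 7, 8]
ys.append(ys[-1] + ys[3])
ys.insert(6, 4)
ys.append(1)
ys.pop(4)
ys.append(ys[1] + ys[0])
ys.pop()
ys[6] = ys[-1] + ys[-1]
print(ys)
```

append ys[-1]+ys[3] = 8+7 = 15 → [3, 1, 5, 7, 8, 15]
insert 4 at 6 → [3, 1, 5, 7, 8, 15, 4]
append 1 → [3, 1, 5, 7, 8, 15, 4, 1]
pop(4) removes 8 → [3, 1, 5, 7, 15, 4, 1]
append ys[1]+ys[0] = 1+3 = 4 → [3, 1, 5, 7, 15, 4, 1, 4]
pop() removes 4 → [3, 1, 5, 7, 15, 4, 1]
ys[6] = ys[-1]+ys[-1] = 1+1 = 2 → [3, 1, 5, 7, 15, 4, 2]

[3, 1, 5, 7, 15, 4, 2]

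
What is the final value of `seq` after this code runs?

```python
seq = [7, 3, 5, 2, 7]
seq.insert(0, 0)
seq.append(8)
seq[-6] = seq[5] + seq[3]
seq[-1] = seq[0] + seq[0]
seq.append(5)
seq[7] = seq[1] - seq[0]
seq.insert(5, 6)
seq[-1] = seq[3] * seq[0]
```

[0, 12, 3, 5, 2, 6, 7, 0, 0]

insert 0 at 0 → [0, 7, 3, 5, 2, 7]
append 8 → [0, 7, 3, 5, 2, 7, 8]
seq[-6] = seq[5]+seq[3] = 7+5 = 12 → [0, 12, 3, 5, 2, 7, 8]
seq[-1] = seq[0]+seq[0] = 0+0 = 0 → [0, 12, 3, 5, 2, 7, 0]
append 5 → [0, 12, 3, 5, 2, 7, 0, 5]
seq[7] = seq[1]-seq[0] = 12-0 = 12 → [0, 12, 3, 5, 2, 7, 0, 12]
insert 6 at 5 → [0, 12, 3, 5, 2, 6, 7, 0, 12]
seq[-1] = seq[3]*seq[0] = 5*0 = 0 → [0, 12, 3, 5, 2, 6, 7, 0, 0]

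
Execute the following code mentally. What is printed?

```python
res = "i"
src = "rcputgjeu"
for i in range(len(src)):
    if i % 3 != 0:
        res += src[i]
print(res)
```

icptgeu

i=0: skip
i=1: add 'c' → 'ic'
i=2: add 'p' → 'icp'
i=3: skip
i=4: add 't' → 'icpt'
i=5: add 'g' → 'icptg'
i=6: skip
i=7: add 'e' → 'icptge'
i=8: add 'u' → 'icptgeu'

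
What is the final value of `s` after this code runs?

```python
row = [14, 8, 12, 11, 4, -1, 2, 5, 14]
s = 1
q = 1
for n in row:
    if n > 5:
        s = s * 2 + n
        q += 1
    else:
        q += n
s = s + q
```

420

n=14: >5, s = 1*2+14 = 16; q=2
n=8: >5, s = 16*2+8 = 40; q=3
n=12: >5, s = 40*2+12 = 92; q=4
n=11: >5, s = 92*2+11 = 195; q=5
n=4: not >5; q=9
n=-1: not >5; q=8
n=2: not >5; q=10
n=5: not >5; q=15
n=14: >5, s = 195*2+14 = 404; q=16
s+q = 404+16 = 420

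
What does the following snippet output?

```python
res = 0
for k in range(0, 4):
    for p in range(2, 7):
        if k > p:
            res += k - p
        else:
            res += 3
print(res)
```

k=0,p=2: not 0>2, res = 0+3 = 3
k=0,p=3: not 0>3, res = 3+3 = 6
k=0,p=4: not 0>4, res = 6+3 = 9
k=0,p=5: not 0>5, res = 9+3 = 12
k=0,p=6: not 0>6, res = 12+3 = 15
k=1,p=2: not 1>2, res = 15+3 = 18
k=1,p=3: not 1>3, res = 18+3 = 21
k=1,p=4: not 1>4, res = 21+3 = 24
k=1,p=5: not 1>5, res = 24+3 = 27
k=1,p=6: not 1>6, res = 27+3 = 30
k=2,p=2: not 2>2, res = 30+3 = 33
k=2,p=3: not 2>3, res = 33+3 = 36
k=2,p=4: not 2>4, res = 36+3 = 39
k=2,p=5: not 2>5, res = 39+3 = 42
k=2,p=6: not 2>6, res = 42+3 = 45
k=3,p=2: 3>2, res = 45+1 = 46
k=3,p=3: not 3>3, res = 46+3 = 49
k=3,p=4: not 3>4, res = 49+3 = 52
k=3,p=5: not 3>5, res = 52+3 = 55
k=3,p=6: not 3>6, res = 55+3 = 58

58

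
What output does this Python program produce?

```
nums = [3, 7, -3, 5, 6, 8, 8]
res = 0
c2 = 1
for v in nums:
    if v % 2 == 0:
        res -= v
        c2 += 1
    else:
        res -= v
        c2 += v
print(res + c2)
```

-18

v=3: not even, res = 0-3 = -3; c2=4
v=7: not even, res = (-3)-7 = -10; c2=11
v=-3: not even, res = (-10)-(-3) = -7; c2=8
v=5: not even, res = (-7)-5 = -12; c2=13
v=6: even, res = (-12)-6 = -18; c2=14
v=8: even, res = (-18)-8 = -26; c2=15
v=8: even, res = (-26)-8 = -34; c2=16
res+c2 = (-34)+16 = -18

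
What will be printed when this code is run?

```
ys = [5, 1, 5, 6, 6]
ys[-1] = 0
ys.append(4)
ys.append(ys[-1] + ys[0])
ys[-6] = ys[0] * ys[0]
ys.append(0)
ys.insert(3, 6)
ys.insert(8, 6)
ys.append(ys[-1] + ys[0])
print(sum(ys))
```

71

ys[-1] = 0 → [5, 1, 5, 6, 0]
append 4 → [5, 1, 5, 6, 0, 4]
append ys[-1]+ys[0] = 4+5 = 9 → [5, 1, 5, 6, 0, 4, 9]
ys[-6] = ys[0]*ys[0] = 5*5 = 25 → [5, 25, 5, 6, 0, 4, 9]
append 0 → [5, 25, 5, 6, 0, 4, 9, 0]
insert 6 at 3 → [5, 25, 5, 6, 6, 0, 4, 9, 0]
insert 6 at 8 → [5, 25, 5, 6, 6, 0, 4, 9, 6, 0]
append ys[-1]+ys[0] = 0+5 = 5 → [5, 25, 5, 6, 6, 0, 4, 9, 6, 0, 5]
sum = 71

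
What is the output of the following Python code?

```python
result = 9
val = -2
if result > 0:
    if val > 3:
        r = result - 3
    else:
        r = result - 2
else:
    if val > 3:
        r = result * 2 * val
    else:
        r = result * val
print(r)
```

result=9, val=-2
result > 0 is True; val > 3 is False
→ r = result - 2 = 7

7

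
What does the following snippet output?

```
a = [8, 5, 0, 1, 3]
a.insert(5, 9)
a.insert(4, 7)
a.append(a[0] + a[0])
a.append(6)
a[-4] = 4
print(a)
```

insert 9 at 5 → [8, 5, 0, 1, 3, 9]
insert 7 at 4 → [8, 5, 0, 1, 7, 3, 9]
append a[0]+a[0] = 8+8 = 16 → [8, 5, 0, 1, 7, 3, 9, 16]
append 6 → [8, 5, 0, 1, 7, 3, 9, 16, 6]
a[-4] = 4 → [8, 5, 0, 1, 7, 4, 9, 16, 6]

[8, 5, 0, 1, 7, 4, 9, 16, 6]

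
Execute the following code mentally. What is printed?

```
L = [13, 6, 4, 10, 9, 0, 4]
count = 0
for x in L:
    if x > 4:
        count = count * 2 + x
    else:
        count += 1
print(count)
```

163

x=13: >4, count = 0*2+13 = 13
x=6: >4, count = 13*2+6 = 32
x=4: not >4, count = 32+1 = 33
x=10: >4, count = 33*2+10 = 76
x=9: >4, count = 76*2+9 = 161
x=0: not >4, count = 161+1 = 162
x=4: not >4, count = 162+1 = 163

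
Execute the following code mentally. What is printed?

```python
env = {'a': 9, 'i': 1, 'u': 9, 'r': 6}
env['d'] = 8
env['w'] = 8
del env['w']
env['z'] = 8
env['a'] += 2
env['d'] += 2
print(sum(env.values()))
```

env['d'] = 8 → {'a': 9, 'i': 1, 'u': 9, 'r': 6, 'd': 8}
env['w'] = 8 → {'a': 9, 'i': 1, 'u': 9, 'r': 6, 'd': 8, 'w': 8}
del 'w' → {'a': 9, 'i': 1, 'u': 9, 'r': 6, 'd': 8}
env['z'] = 8 → {'a': 9, 'i': 1, 'u': 9, 'r': 6, 'd': 8, 'z': 8}
env['a'] = 9+2 = 11 → {'a': 11, 'i': 1, 'u': 9, 'r': 6, 'd': 8, 'z': 8}
env['d'] = 8+2 = 10 → {'a': 11, 'i': 1, 'u': 9, 'r': 6, 'd': 10, 'z': 8}
sum of values = 45

45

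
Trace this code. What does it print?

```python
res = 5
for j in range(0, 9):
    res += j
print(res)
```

41

j=0: res = 5+0 = 5
j=1: res = 5+1 = 6
j=2: res = 6+2 = 8
j=3: res = 8+3 = 11
j=4: res = 11+4 = 15
j=5: res = 15+5 = 20
j=6: res = 20+6 = 26
j=7: res = 26+7 = 33
j=8: res = 33+8 = 41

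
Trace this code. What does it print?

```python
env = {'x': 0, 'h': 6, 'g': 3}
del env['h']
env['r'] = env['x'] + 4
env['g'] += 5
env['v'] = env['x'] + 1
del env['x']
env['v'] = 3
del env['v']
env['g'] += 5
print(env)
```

del 'h' → {'x': 0, 'g': 3}
env['r'] = env['x']+4 = 4 → {'x': 0, 'g': 3, 'r': 4}
env['g'] = 3+5 = 8 → {'x': 0, 'g': 8, 'r': 4}
env['v'] = env['x']+1 = 1 → {'x': 0, 'g': 8, 'r': 4, 'v': 1}
del 'x' → {'g': 8, 'r': 4, 'v': 1}
env['v'] = 3 → {'g': 8, 'r': 4, 'v': 3}
del 'v' → {'g': 8, 'r': 4}
env['g'] = 8+5 = 13 → {'g': 13, 'r': 4}

{'g': 13, 'r': 4}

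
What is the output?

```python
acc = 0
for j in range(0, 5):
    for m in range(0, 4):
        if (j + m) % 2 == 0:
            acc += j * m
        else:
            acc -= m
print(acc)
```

j=0,m=0: even sum, acc = 0+0 = 0
j=0,m=1: odd sum, acc = 0-1 = -1
j=0,m=2: even sum, acc = (-1)+0 = -1
j=0,m=3: odd sum, acc = (-1)-3 = -4
j=1,m=0: odd sum, acc = (-4)-0 = -4
j=1,m=1: even sum, acc = (-4)+1 = -3
j=1,m=2: odd sum, acc = (-3)-2 = -5
j=1,m=3: even sum, acc = (-5)+3 = -2
j=2,m=0: even sum, acc = (-2)+0 = -2
j=2,m=1: odd sum, acc = (-2)-1 = -3
j=2,m=2: even sum, acc = (-3)+4 = 1
j=2,m=3: odd sum, acc = 1-3 = -2
j=3,m=0: odd sum, acc = (-2)-0 = -2
j=3,m=1: even sum, acc = (-2)+3 = 1
j=3,m=2: odd sum, acc = 1-2 = -1
j=3,m=3: even sum, acc = (-1)+9 = 8
j=4,m=0: even sum, acc = 8+0 = 8
j=4,m=1: odd sum, acc = 8-1 = 7
j=4,m=2: even sum, acc = 7+8 = 15
j=4,m=3: odd sum, acc = 15-3 = 12

12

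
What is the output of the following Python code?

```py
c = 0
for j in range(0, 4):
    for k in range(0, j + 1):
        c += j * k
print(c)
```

j=0,k=0: c = 0+0 = 0
j=1,k=0: c = 0+0 = 0
j=1,k=1: c = 0+1 = 1
j=2,k=0: c = 1+0 = 1
j=2,k=1: c = 1+2 = 3
j=2,k=2: c = 3+4 = 7
j=3,k=0: c = 7+0 = 7
j=3,k=1: c = 7+3 = 10
j=3,k=2: c = 10+6 = 16
j=3,k=3: c = 16+9 = 25

25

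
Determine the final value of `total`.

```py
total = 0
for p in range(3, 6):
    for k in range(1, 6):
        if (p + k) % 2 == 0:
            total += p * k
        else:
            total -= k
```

75

p=3,k=1: even sum, total = 0+3 = 3
p=3,k=2: odd sum, total = 3-2 = 1
p=3,k=3: even sum, total = 1+9 = 10
p=3,k=4: odd sum, total = 10-4 = 6
p=3,k=5: even sum, total = 6+15 = 21
p=4,k=1: odd sum, total = 21-1 = 20
p=4,k=2: even sum, total = 20+8 = 28
p=4,k=3: odd sum, total = 28-3 = 25
p=4,k=4: even sum, total = 25+16 = 41
p=4,k=5: odd sum, total = 41-5 = 36
p=5,k=1: even sum, total = 36+5 = 41
p=5,k=2: odd sum, total = 41-2 = 39
p=5,k=3: even sum, total = 39+15 = 54
p=5,k=4: odd sum, total = 54-4 = 50
p=5,k=5: even sum, total = 50+25 = 75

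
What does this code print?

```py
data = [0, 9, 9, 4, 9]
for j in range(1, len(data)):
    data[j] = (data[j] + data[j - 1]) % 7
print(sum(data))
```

j=1: data[1] = (9+0)%7 = 2 → [0, 2, 9, 4, 9]
j=2: data[2] = (9+2)%7 = 4 → [0, 2, 4, 4, 9]
j=3: data[3] = (4+4)%7 = 1 → [0, 2, 4, 1, 9]
j=4: data[4] = (9+1)%7 = 3 → [0, 2, 4, 1, 3]
sum = 10

10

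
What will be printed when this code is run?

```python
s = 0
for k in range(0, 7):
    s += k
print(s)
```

21

k=0: s = 0+0 = 0
k=1: s = 0+1 = 1
k=2: s = 1+2 = 3
k=3: s = 3+3 = 6
k=4: s = 6+4 = 10
k=5: s = 10+5 = 15
k=6: s = 15+6 = 21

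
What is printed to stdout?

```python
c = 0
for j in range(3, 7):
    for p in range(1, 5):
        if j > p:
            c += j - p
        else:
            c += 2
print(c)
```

j=3,p=1: 3>1, c = 0+2 = 2
j=3,p=2: 3>2, c = 2+1 = 3
j=3,p=3: not 3>3, c = 3+2 = 5
j=3,p=4: not 3>4, c = 5+2 = 7
j=4,p=1: 4>1, c = 7+3 = 10
j=4,p=2: 4>2, c = 10+2 = 12
j=4,p=3: 4>3, c = 12+1 = 13
j=4,p=4: not 4>4, c = 13+2 = 15
j=5,p=1: 5>1, c = 15+4 = 19
j=5,p=2: 5>2, c = 19+3 = 22
j=5,p=3: 5>3, c = 22+2 = 24
j=5,p=4: 5>4, c = 24+1 = 25
j=6,p=1: 6>1, c = 25+5 = 30
j=6,p=2: 6>2, c = 30+4 = 34
j=6,p=3: 6>3, c = 34+3 = 37
j=6,p=4: 6>4, c = 37+2 = 39

39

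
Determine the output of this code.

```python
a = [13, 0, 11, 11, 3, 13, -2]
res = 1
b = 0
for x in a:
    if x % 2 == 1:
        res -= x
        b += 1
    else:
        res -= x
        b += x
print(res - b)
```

x=13: odd, res = 1-13 = -12; b=1
x=0: not odd, res = (-12)-0 = -12; b=1
x=11: odd, res = (-12)-11 = -23; b=2
x=11: odd, res = (-23)-11 = -34; b=3
x=3: odd, res = (-34)-3 = -37; b=4
x=13: odd, res = (-37)-13 = -50; b=5
x=-2: not odd, res = (-50)-(-2) = -48; b=3
res-b = (-48)-3 = -51

-51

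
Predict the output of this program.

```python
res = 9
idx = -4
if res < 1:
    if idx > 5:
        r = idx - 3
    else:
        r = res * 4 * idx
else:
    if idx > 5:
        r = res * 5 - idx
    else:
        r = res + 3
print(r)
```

12

res=9, idx=-4
res < 1 is False; idx > 5 is False
→ r = res + 3 = 12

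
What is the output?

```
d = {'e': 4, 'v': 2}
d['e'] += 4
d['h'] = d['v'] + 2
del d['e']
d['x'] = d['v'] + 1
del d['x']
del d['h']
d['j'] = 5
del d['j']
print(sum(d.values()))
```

d['e'] = 4+4 = 8 → {'e': 8, 'v': 2}
d['h'] = d['v']+2 = 4 → {'e': 8, 'v': 2, 'h': 4}
del 'e' → {'v': 2, 'h': 4}
d['x'] = d['v']+1 = 3 → {'v': 2, 'h': 4, 'x': 3}
del 'x' → {'v': 2, 'h': 4}
del 'h' → {'v': 2}
d['j'] = 5 → {'v': 2, 'j': 5}
del 'j' → {'v': 2}
sum of values = 2

2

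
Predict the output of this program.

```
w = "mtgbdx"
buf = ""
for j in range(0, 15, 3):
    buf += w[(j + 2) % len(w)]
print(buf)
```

gxgxg

j=0: add w[2]='g' → 'g'
j=3: add w[5]='x' → 'gx'
j=6: add w[2]='g' → 'gxg'
j=9: add w[5]='x' → 'gxgx'
j=12: add w[2]='g' → 'gxgxg'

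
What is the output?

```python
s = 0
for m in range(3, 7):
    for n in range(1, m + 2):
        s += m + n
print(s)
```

m=3,n=1: s = 0+4 = 4
m=3,n=2: s = 4+5 = 9
m=3,n=3: s = 9+6 = 15
m=3,n=4: s = 15+7 = 22
m=4,n=1: s = 22+5 = 27
m=4,n=2: s = 27+6 = 33
m=4,n=3: s = 33+7 = 40
m=4,n=4: s = 40+8 = 48
m=4,n=5: s = 48+9 = 57
m=5,n=1: s = 57+6 = 63
m=5,n=2: s = 63+7 = 70
m=5,n=3: s = 70+8 = 78
m=5,n=4: s = 78+9 = 87
m=5,n=5: s = 87+10 = 97
m=5,n=6: s = 97+11 = 108
m=6,n=1: s = 108+7 = 115
m=6,n=2: s = 115+8 = 123
m=6,n=3: s = 123+9 = 132
m=6,n=4: s = 132+10 = 142
m=6,n=5: s = 142+11 = 153
m=6,n=6: s = 153+12 = 165
m=6,n=7: s = 165+13 = 178

178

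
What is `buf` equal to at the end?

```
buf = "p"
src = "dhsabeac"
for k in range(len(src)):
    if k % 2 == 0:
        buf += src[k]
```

k=0: add 'd' → 'pd'
k=1: skip
k=2: add 's' → 'pds'
k=3: skip
k=4: add 'b' → 'pdsb'
k=5: skip
k=6: add 'a' → 'pdsba'
k=7: skip

'pdsba'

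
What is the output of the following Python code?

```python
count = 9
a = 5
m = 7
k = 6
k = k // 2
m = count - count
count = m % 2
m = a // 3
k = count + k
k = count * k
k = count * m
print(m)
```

1

k = 6//2 = 3
m = 9-9 = 0
count = 0%2 = 0
m = 5//3 = 1
k = 0+3 = 3
k = 0*3 = 0
k = 0*1 = 0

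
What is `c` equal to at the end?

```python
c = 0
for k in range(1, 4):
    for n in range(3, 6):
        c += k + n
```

54

k=1,n=3: c = 0+4 = 4
k=1,n=4: c = 4+5 = 9
k=1,n=5: c = 9+6 = 15
k=2,n=3: c = 15+5 = 20
k=2,n=4: c = 20+6 = 26
k=2,n=5: c = 26+7 = 33
k=3,n=3: c = 33+6 = 39
k=3,n=4: c = 39+7 = 46
k=3,n=5: c = 46+8 = 54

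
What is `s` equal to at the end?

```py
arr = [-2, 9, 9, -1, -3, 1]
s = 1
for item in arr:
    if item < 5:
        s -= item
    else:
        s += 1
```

item=-2: <5, s = 1-(-2) = 3
item=9: not <5, s = 3+1 = 4
item=9: not <5, s = 4+1 = 5
item=-1: <5, s = 5-(-1) = 6
item=-3: <5, s = 6-(-3) = 9
item=1: <5, s = 9-1 = 8

8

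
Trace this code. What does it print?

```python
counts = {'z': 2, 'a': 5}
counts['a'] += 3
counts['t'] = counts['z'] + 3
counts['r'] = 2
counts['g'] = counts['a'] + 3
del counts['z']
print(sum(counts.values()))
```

26

counts['a'] = 5+3 = 8 → {'z': 2, 'a': 8}
counts['t'] = counts['z']+3 = 5 → {'z': 2, 'a': 8, 't': 5}
counts['r'] = 2 → {'z': 2, 'a': 8, 't': 5, 'r': 2}
counts['g'] = counts['a']+3 = 11 → {'z': 2, 'a': 8, 't': 5, 'r': 2, 'g': 11}
del 'z' → {'a': 8, 't': 5, 'r': 2, 'g': 11}
sum of values = 26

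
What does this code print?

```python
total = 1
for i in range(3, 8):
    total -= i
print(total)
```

-24

i=3: total = 1-3 = -2
i=4: total = (-2)-4 = -6
i=5: total = (-6)-5 = -11
i=6: total = (-11)-6 = -17
i=7: total = (-17)-7 = -24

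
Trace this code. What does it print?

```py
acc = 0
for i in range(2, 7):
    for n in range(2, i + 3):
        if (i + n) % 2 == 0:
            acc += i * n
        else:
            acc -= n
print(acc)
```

235

i=2,n=2: even sum, acc = 0+4 = 4
i=2,n=3: odd sum, acc = 4-3 = 1
i=2,n=4: even sum, acc = 1+8 = 9
i=3,n=2: odd sum, acc = 9-2 = 7
i=3,n=3: even sum, acc = 7+9 = 16
i=3,n=4: odd sum, acc = 16-4 = 12
i=3,n=5: even sum, acc = 12+15 = 27
i=4,n=2: even sum, acc = 27+8 = 35
i=4,n=3: odd sum, acc = 35-3 = 32
i=4,n=4: even sum, acc = 32+16 = 48
i=4,n=5: odd sum, acc = 48-5 = 43
i=4,n=6: even sum, acc = 43+24 = 67
i=5,n=2: odd sum, acc = 67-2 = 65
i=5,n=3: even sum, acc = 65+15 = 80
i=5,n=4: odd sum, acc = 80-4 = 76
i=5,n=5: even sum, acc = 76+25 = 101
i=5,n=6: odd sum, acc = 101-6 = 95
i=5,n=7: even sum, acc = 95+35 = 130
i=6,n=2: even sum, acc = 130+12 = 142
i=6,n=3: odd sum, acc = 142-3 = 139
i=6,n=4: even sum, acc = 139+24 = 163
i=6,n=5: odd sum, acc = 163-5 = 158
i=6,n=6: even sum, acc = 158+36 = 194
i=6,n=7: odd sum, acc = 194-7 = 187
i=6,n=8: even sum, acc = 187+48 = 235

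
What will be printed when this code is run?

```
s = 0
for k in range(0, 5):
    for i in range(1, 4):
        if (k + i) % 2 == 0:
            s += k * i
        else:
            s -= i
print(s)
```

k=0,i=1: odd sum, s = 0-1 = -1
k=0,i=2: even sum, s = (-1)+0 = -1
k=0,i=3: odd sum, s = (-1)-3 = -4
k=1,i=1: even sum, s = (-4)+1 = -3
k=1,i=2: odd sum, s = (-3)-2 = -5
k=1,i=3: even sum, s = (-5)+3 = -2
k=2,i=1: odd sum, s = (-2)-1 = -3
k=2,i=2: even sum, s = (-3)+4 = 1
k=2,i=3: odd sum, s = 1-3 = -2
k=3,i=1: even sum, s = (-2)+3 = 1
k=3,i=2: odd sum, s = 1-2 = -1
k=3,i=3: even sum, s = (-1)+9 = 8
k=4,i=1: odd sum, s = 8-1 = 7
k=4,i=2: even sum, s = 7+8 = 15
k=4,i=3: odd sum, s = 15-3 = 12

12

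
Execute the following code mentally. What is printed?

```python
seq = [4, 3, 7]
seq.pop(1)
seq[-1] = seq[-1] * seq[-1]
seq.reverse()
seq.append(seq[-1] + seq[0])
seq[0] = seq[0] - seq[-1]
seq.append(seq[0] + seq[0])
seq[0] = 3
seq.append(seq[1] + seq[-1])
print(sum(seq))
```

pop(1) removes 3 → [4, 7]
seq[-1] = seq[-1]*seq[-1] = 7*7 = 49 → [4, 49]
reverse → [49, 4]
append seq[-1]+seq[0] = 4+49 = 53 → [49, 4, 53]
seq[0] = seq[0]-seq[-1] = 49-53 = -4 → [-4, 4, 53]
append seq[0]+seq[0] = (-4)+(-4) = -8 → [-4, 4, 53, -8]
seq[0] = 3 → [3, 4, 53, -8]
append seq[1]+seq[-1] = 4+(-8) = -4 → [3, 4, 53, -8, -4]
sum = 48

48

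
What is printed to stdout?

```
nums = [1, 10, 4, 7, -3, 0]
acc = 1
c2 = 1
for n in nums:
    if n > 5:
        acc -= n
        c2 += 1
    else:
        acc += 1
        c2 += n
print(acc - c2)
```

n=1: not >5, acc = 1+1 = 2; c2=2
n=10: >5, acc = 2-10 = -8; c2=3
n=4: not >5, acc = (-8)+1 = -7; c2=7
n=7: >5, acc = (-7)-7 = -14; c2=8
n=-3: not >5, acc = (-14)+1 = -13; c2=5
n=0: not >5, acc = (-13)+1 = -12; c2=5
acc-c2 = (-12)-5 = -17

-17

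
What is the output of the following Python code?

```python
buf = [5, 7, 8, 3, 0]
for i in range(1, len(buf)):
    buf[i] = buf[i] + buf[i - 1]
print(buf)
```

i=1: buf[1] = 7+5 = 12 → [5, 12, 8, 3, 0]
i=2: buf[2] = 8+12 = 20 → [5, 12, 20, 3, 0]
i=3: buf[3] = 3+20 = 23 → [5, 12, 20, 23, 0]
i=4: buf[4] = 0+23 = 23 → [5, 12, 20, 23, 23]

[5, 12, 20, 23, 23]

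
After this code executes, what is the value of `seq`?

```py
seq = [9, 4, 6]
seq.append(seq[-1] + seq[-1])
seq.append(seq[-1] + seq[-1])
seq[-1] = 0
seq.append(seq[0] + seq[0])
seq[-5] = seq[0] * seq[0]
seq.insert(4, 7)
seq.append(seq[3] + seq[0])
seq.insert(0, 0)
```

[0, 9, 81, 6, 12, 7, 0, 18, 21]

append seq[-1]+seq[-1] = 6+6 = 12 → [9, 4, 6, 12]
append seq[-1]+seq[-1] = 12+12 = 24 → [9, 4, 6, 12, 24]
seq[-1] = 0 → [9, 4, 6, 12, 0]
append seq[0]+seq[0] = 9+9 = 18 → [9, 4, 6, 12, 0, 18]
seq[-5] = seq[0]*seq[0] = 9*9 = 81 → [9, 81, 6, 12, 0, 18]
insert 7 at 4 → [9, 81, 6, 12, 7, 0, 18]
append seq[3]+seq[0] = 12+9 = 21 → [9, 81, 6, 12, 7, 0, 18, 21]
insert 0 at 0 → [0, 9, 81, 6, 12, 7, 0, 18, 21]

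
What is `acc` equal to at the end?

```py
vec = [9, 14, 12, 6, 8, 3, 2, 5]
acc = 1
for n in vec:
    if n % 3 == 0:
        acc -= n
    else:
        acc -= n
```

-58

n=9: %3==0, acc = 1-9 = -8
n=14: not %3==0, acc = (-8)-14 = -22
n=12: %3==0, acc = (-22)-12 = -34
n=6: %3==0, acc = (-34)-6 = -40
n=8: not %3==0, acc = (-40)-8 = -48
n=3: %3==0, acc = (-48)-3 = -51
n=2: not %3==0, acc = (-51)-2 = -53
n=5: not %3==0, acc = (-53)-5 = -58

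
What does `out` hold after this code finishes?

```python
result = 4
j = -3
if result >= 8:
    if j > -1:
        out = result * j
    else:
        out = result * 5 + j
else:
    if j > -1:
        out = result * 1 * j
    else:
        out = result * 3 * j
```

result=4, j=-3
result >= 8 is False; j > -1 is False
→ out = result * 3 * j = -36

-36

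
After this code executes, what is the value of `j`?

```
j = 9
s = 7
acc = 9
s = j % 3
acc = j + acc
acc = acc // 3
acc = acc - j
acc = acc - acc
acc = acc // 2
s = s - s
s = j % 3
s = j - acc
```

9

s = 9%3 = 0
acc = 9+9 = 18
acc = 18//3 = 6
acc = 6-9 = -3
acc = (-3)-(-3) = 0
acc = 0//2 = 0
s = 0-0 = 0
s = 9%3 = 0
s = 9-0 = 9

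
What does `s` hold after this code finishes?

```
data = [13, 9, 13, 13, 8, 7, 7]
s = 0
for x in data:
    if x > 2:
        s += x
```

70

x=13: >2, s = 0+13 = 13
x=9: >2, s = 13+9 = 22
x=13: >2, s = 22+13 = 35
x=13: >2, s = 35+13 = 48
x=8: >2, s = 48+8 = 56
x=7: >2, s = 56+7 = 63
x=7: >2, s = 63+7 = 70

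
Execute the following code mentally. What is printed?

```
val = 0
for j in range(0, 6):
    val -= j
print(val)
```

-15

j=0: val = 0-0 = 0
j=1: val = 0-1 = -1
j=2: val = (-1)-2 = -3
j=3: val = (-3)-3 = -6
j=4: val = (-6)-4 = -10
j=5: val = (-10)-5 = -15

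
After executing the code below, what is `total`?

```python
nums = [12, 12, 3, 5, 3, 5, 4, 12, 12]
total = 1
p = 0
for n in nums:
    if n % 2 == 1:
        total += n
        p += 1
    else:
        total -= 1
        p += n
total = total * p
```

672

n=12: not odd, total = 1-1 = 0; p=12
n=12: not odd, total = 0-1 = -1; p=24
n=3: odd, total = (-1)+3 = 2; p=25
n=5: odd, total = 2+5 = 7; p=26
n=3: odd, total = 7+3 = 10; p=27
n=5: odd, total = 10+5 = 15; p=28
n=4: not odd, total = 15-1 = 14; p=32
n=12: not odd, total = 14-1 = 13; p=44
n=12: not odd, total = 13-1 = 12; p=56
total*p = 12*56 = 672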